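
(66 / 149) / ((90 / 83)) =913 / 2235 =0.41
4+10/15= 14/3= 4.67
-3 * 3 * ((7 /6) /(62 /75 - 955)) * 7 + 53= 53.08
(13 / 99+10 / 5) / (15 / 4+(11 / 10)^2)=5275 / 12276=0.43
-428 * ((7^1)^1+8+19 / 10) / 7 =-36166 / 35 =-1033.31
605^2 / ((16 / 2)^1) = 366025 / 8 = 45753.12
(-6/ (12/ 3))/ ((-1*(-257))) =-3/ 514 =-0.01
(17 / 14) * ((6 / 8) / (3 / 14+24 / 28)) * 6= 51 / 10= 5.10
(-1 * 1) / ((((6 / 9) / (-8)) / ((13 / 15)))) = 52 / 5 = 10.40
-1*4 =-4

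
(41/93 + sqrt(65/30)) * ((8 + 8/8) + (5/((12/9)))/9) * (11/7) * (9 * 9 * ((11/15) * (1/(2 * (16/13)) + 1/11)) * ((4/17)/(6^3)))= 254815/1214208 + 6215 * sqrt(78)/78336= 0.91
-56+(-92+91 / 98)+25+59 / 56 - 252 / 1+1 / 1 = -20833 / 56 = -372.02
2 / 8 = 1 / 4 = 0.25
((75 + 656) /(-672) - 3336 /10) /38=-1124551 /127680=-8.81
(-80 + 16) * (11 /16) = -44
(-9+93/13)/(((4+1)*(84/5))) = -0.02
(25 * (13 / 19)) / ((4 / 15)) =4875 / 76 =64.14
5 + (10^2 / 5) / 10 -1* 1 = 6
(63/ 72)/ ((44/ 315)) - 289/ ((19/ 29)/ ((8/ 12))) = -5774539/ 20064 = -287.81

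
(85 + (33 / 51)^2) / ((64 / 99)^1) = 1221957 / 9248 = 132.13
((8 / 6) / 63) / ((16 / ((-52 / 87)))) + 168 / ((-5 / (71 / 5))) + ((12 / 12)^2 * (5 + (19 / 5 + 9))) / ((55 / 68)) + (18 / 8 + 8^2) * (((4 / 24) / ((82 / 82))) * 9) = -12868698589 / 36174600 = -355.74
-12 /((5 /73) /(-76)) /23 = 66576 /115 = 578.92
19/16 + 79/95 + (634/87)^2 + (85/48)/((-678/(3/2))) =286639102987/5200205760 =55.12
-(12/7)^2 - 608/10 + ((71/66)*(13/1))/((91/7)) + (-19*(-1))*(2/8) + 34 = -23.91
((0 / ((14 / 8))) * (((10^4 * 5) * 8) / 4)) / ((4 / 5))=0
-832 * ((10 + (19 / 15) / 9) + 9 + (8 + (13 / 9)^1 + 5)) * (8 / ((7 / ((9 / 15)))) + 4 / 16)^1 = -123542432 / 4725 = -26146.55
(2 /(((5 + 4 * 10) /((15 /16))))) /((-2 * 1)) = -1 /48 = -0.02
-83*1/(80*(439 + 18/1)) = -83/36560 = -0.00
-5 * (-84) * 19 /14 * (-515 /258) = -1137.79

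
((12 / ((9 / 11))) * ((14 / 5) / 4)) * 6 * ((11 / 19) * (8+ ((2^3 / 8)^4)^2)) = 320.97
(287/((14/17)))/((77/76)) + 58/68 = 902757/2618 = 344.83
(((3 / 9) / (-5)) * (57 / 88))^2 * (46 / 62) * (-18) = -74727 / 3000800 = -0.02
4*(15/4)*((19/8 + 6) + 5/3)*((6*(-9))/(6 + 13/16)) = -130140/109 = -1193.94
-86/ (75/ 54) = -1548/ 25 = -61.92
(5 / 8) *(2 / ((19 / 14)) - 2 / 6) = 325 / 456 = 0.71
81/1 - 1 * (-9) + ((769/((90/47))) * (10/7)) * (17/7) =654121/441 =1483.27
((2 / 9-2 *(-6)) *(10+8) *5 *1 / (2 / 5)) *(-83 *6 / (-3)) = 456500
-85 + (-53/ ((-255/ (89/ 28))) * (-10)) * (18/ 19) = -91.26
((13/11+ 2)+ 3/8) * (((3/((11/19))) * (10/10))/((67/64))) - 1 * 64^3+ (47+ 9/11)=-2124671018/8107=-262078.58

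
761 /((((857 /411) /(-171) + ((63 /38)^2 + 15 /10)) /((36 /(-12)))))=-12194315748 /22628233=-538.90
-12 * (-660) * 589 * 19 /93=953040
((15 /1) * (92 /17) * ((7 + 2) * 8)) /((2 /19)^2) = 8967240 /17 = 527484.71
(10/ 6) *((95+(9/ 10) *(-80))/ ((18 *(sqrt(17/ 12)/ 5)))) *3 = 575 *sqrt(51)/ 153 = 26.84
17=17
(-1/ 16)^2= 1/ 256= 0.00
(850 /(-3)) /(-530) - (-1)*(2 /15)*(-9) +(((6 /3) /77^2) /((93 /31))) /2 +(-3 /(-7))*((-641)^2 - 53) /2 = 138317552718 /1571185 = 88033.91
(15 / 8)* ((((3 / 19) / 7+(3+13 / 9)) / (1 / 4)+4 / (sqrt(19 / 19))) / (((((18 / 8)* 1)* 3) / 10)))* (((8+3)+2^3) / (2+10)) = 96.18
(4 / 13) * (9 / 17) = 36 / 221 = 0.16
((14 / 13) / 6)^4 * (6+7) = 2401 / 177957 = 0.01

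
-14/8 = -7/4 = -1.75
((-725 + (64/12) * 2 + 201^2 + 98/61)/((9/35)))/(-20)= -25420339/3294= -7717.16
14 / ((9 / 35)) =490 / 9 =54.44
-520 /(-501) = 520 /501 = 1.04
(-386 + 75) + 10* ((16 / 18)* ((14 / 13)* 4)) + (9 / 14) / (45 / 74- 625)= -10319879506 / 37841895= -272.71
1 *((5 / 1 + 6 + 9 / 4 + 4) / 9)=23 / 12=1.92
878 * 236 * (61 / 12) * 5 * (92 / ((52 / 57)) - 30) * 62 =300729776740 / 13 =23133059749.23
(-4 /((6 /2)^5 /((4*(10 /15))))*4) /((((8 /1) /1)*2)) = -0.01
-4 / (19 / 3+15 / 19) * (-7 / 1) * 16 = 62.90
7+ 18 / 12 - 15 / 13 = 191 / 26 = 7.35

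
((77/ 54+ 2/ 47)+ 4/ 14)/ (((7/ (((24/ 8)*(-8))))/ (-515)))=64199900/ 20727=3097.40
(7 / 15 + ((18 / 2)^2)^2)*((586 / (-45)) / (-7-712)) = 57675292 / 485325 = 118.84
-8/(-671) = 8/671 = 0.01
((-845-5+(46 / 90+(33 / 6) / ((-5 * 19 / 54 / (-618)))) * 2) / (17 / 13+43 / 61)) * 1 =511078984 / 341145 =1498.13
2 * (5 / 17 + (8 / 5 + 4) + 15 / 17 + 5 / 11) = 14.46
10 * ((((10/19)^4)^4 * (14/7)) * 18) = 0.01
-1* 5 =-5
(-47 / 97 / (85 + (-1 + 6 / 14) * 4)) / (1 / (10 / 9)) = -3290 / 505467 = -0.01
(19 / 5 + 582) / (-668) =-2929 / 3340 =-0.88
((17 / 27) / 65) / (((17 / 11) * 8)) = 11 / 14040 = 0.00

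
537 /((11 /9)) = 4833 /11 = 439.36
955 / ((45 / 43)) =8213 / 9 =912.56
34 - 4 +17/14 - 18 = 185/14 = 13.21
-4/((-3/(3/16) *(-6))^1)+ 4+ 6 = 239/24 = 9.96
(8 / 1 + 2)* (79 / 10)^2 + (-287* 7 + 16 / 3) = -41387 / 30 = -1379.57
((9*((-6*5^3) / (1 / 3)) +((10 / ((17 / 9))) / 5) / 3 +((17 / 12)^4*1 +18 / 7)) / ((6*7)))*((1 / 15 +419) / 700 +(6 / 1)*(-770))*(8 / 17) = 173059245136973023 / 165173904000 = 1047739.63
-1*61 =-61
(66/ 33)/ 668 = 1/ 334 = 0.00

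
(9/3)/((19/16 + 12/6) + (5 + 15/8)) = 48/161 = 0.30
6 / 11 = 0.55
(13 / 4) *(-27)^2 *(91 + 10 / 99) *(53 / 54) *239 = 4455503247 / 88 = 50630718.72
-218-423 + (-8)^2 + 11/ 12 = -576.08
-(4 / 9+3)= -31 / 9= -3.44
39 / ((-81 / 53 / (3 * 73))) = -50297 / 9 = -5588.56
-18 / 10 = -9 / 5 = -1.80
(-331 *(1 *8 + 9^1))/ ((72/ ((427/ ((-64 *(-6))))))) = -2402729/ 27648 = -86.90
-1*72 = -72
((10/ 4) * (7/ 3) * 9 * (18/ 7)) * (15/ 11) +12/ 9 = 185.42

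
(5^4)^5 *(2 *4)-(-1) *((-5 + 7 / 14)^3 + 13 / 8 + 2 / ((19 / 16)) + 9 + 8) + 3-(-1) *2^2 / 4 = 28991699218747461 / 38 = 762939453124933.18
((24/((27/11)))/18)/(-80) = -11/1620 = -0.01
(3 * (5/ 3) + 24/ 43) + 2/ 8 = 5.81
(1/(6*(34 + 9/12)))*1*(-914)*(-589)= 1076692/417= 2582.00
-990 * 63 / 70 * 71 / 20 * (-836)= 13221549 / 5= 2644309.80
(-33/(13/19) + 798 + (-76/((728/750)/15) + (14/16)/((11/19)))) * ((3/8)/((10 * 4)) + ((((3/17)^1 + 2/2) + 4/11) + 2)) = -20564937907/13691392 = -1502.03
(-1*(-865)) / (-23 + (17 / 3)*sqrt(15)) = -59685 / 142-14705*sqrt(15) / 142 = -821.39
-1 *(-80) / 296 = 10 / 37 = 0.27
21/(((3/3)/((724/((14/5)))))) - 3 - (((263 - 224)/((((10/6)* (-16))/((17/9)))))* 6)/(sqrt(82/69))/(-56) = 5427 - 663* sqrt(5658)/183680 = 5426.73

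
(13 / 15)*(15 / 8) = 13 / 8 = 1.62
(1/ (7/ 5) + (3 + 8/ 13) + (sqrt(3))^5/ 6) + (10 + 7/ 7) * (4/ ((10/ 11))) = 3 * sqrt(3)/ 2 + 23992/ 455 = 55.33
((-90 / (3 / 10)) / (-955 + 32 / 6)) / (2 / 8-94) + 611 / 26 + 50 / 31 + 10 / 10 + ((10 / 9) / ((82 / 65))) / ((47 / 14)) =403942527397 / 15317164170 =26.37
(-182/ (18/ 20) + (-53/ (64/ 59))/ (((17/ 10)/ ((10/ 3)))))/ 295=-145913/ 144432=-1.01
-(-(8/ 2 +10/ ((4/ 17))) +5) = 83/ 2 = 41.50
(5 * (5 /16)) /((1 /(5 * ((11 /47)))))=1375 /752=1.83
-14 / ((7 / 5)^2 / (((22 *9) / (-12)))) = 825 / 7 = 117.86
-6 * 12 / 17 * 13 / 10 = -468 / 85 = -5.51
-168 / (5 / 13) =-436.80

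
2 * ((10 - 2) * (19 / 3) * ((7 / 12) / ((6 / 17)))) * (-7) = -31654 / 27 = -1172.37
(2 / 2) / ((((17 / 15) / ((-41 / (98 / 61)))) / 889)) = -4764405 / 238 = -20018.51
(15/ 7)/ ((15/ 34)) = 34/ 7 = 4.86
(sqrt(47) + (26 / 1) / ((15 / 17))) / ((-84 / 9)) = -221 / 70 - 3 * sqrt(47) / 28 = -3.89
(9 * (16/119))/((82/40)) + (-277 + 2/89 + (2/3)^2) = -1078406257/3908079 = -275.94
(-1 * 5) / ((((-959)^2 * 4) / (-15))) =75 / 3678724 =0.00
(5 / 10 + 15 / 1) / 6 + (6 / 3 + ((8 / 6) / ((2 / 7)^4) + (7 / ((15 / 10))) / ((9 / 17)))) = 213.48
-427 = -427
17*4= 68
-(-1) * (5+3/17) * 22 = 1936/17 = 113.88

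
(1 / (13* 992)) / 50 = 1 / 644800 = 0.00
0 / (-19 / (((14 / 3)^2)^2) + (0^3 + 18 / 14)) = 0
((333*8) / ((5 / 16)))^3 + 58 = 619516098830.99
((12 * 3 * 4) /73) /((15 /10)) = 96 /73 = 1.32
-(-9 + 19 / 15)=116 / 15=7.73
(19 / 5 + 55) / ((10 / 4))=588 / 25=23.52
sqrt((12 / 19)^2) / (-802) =-6 / 7619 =-0.00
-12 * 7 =-84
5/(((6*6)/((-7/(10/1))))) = -7/72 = -0.10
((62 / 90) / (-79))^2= 961 / 12638025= 0.00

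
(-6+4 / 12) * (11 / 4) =-187 / 12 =-15.58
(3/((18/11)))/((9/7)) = 1.43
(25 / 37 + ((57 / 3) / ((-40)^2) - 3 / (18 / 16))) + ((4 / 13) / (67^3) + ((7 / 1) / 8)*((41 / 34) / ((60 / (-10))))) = -25439082183143 / 11804827444800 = -2.15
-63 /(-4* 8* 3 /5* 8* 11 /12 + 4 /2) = 315 /694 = 0.45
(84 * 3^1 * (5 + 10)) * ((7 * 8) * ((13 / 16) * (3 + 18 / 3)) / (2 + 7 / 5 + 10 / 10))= 3869775 / 11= 351797.73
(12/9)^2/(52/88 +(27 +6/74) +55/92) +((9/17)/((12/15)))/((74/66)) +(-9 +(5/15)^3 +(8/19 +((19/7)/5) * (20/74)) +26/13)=-18305412326713/3187939049820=-5.74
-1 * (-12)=12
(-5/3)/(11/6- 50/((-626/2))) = -3130/3743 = -0.84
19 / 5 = 3.80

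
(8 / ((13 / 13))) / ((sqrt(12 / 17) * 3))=3.17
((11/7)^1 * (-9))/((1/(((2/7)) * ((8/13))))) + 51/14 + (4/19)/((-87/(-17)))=2521501/2105922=1.20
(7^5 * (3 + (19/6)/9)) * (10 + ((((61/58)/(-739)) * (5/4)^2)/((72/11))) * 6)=250295994773755/444393216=563230.91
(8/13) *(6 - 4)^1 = 1.23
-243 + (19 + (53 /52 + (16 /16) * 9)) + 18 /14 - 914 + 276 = -309653 /364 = -850.70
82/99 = 0.83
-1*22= -22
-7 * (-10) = 70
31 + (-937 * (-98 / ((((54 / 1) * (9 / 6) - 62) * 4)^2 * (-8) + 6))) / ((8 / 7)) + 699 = 134588449 / 184808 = 728.26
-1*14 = -14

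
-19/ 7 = -2.71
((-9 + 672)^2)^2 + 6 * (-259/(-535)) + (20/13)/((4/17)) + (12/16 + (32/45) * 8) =48378650388415721/250380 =193220905776.88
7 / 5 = 1.40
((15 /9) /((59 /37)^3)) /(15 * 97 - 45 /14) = 709142 /2504596905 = 0.00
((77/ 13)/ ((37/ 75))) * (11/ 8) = 63525/ 3848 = 16.51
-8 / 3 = -2.67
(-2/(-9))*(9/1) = 2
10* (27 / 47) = 270 / 47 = 5.74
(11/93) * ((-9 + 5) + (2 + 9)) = 77/93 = 0.83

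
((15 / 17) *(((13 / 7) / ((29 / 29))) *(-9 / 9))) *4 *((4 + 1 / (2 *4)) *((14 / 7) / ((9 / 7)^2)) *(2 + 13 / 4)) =-35035 / 204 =-171.74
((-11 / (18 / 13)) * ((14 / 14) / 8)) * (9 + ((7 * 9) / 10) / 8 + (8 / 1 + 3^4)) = -1130129 / 11520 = -98.10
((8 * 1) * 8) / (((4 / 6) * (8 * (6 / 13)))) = 26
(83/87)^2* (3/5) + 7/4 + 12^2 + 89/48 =29902649/201840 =148.15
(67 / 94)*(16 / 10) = 268 / 235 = 1.14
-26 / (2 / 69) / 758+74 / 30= 14591 / 11370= 1.28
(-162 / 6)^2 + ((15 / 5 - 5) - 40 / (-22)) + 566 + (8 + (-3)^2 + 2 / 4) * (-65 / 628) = 17864183 / 13816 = 1293.01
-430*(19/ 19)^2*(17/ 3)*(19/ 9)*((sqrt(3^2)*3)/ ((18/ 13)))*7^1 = -6319495/ 27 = -234055.37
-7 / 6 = -1.17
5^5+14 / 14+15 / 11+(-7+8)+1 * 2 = 34434 / 11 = 3130.36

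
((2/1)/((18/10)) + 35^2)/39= 11035/351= 31.44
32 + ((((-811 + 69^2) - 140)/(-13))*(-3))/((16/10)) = 30239/52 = 581.52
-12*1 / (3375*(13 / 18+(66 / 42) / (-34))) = -119 / 22625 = -0.01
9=9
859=859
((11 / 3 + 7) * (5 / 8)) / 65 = 4 / 39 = 0.10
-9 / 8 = -1.12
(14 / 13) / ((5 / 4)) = 56 / 65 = 0.86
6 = 6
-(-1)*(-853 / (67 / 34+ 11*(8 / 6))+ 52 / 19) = -1564870 / 32243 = -48.53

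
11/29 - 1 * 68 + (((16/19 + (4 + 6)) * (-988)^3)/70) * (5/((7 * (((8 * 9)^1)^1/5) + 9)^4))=-1341757478729327/18441040248603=-72.76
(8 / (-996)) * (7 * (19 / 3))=-266 / 747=-0.36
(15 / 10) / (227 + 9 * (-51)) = -3 / 464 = -0.01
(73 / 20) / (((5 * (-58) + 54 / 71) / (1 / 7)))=-5183 / 2875040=-0.00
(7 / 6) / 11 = 7 / 66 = 0.11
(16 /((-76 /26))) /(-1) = 104 /19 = 5.47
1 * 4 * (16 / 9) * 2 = 128 / 9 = 14.22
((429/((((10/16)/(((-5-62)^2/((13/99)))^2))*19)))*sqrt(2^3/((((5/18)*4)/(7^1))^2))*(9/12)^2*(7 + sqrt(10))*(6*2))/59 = 22172662637572986*sqrt(2)*(sqrt(10) + 7)/364325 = 874651268267.12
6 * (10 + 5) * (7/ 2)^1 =315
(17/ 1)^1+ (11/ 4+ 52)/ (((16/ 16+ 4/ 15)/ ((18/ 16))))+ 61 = 76989/ 608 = 126.63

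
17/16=1.06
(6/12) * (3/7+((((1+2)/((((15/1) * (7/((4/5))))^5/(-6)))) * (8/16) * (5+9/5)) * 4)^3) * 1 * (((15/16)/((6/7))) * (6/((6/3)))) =4662246702781482716090974490974735196381/6630750866178108751773834228515625000000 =0.70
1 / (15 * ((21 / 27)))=3 / 35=0.09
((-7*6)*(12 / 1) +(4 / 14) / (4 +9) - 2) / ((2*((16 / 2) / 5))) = -57555 / 364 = -158.12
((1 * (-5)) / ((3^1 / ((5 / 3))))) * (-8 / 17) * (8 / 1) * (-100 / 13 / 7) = -160000 / 13923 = -11.49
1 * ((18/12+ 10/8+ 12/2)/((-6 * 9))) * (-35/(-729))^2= -42875/114791256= -0.00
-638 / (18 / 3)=-319 / 3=-106.33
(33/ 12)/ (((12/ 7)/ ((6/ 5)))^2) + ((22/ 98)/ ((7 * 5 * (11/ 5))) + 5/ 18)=2010493/ 1234800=1.63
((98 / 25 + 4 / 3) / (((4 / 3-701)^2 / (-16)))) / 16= -1182 / 110145025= -0.00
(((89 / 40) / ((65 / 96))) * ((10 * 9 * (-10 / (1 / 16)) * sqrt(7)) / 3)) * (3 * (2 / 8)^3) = -9612 * sqrt(7) / 13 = -1956.23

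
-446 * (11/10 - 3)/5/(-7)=-4237/175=-24.21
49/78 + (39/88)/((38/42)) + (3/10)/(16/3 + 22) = 15092243/13367640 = 1.13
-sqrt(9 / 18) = -sqrt(2) / 2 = -0.71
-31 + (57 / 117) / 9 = -10862 / 351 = -30.95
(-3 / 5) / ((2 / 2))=-3 / 5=-0.60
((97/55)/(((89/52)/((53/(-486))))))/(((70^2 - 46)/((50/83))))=-0.00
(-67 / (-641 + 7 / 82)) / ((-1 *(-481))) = 5494 / 25278955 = 0.00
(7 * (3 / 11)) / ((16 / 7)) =147 / 176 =0.84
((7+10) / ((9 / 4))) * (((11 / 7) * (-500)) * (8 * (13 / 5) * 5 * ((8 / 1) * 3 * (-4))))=59270095.24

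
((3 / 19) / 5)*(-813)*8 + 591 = 36633 / 95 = 385.61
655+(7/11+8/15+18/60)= 43327/66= 656.47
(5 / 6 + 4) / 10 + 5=329 / 60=5.48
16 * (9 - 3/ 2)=120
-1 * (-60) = 60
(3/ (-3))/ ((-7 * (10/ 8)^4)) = 256/ 4375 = 0.06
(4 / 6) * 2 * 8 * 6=64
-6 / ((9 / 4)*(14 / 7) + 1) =-12 / 11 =-1.09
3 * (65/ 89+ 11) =3132/ 89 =35.19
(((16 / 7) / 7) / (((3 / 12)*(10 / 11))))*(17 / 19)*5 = 5984 / 931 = 6.43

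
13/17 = 0.76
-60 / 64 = -15 / 16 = -0.94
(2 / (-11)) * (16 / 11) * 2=-64 / 121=-0.53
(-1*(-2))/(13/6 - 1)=12/7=1.71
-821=-821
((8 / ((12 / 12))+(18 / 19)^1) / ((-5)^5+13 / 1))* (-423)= 1.22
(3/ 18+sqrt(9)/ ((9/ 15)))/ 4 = 31/ 24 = 1.29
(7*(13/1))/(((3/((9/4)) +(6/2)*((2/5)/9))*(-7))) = -195/22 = -8.86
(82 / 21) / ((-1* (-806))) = 41 / 8463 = 0.00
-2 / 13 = -0.15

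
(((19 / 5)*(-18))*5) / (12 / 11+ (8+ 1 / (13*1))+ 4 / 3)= -146718 / 4505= -32.57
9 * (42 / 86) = 189 / 43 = 4.40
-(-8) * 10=80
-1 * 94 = -94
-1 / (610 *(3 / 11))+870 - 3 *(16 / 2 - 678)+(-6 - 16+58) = 5336269 / 1830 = 2915.99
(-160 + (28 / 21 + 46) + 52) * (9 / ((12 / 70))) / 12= -265.42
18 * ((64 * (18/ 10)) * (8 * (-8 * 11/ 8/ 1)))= -912384/ 5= -182476.80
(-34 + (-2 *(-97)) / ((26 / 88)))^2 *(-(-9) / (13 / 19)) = 11202694956 / 2197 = 5099087.37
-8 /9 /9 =-8 /81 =-0.10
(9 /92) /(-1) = -9 /92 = -0.10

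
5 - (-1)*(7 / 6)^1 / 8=247 / 48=5.15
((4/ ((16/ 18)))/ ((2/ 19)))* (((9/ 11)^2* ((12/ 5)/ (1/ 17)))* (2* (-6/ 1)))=-8476812/ 605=-14011.26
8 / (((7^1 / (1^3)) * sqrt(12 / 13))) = 4 * sqrt(39) / 21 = 1.19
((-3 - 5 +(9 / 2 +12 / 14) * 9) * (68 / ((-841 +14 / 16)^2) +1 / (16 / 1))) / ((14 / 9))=229238543691 / 141658893376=1.62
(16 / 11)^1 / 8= 2 / 11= 0.18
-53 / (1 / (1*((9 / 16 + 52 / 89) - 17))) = 1196475 / 1424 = 840.22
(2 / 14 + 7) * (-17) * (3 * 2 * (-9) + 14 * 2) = 3157.14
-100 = -100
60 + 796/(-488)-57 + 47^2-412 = 219401/122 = 1798.37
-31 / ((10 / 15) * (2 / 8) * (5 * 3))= -12.40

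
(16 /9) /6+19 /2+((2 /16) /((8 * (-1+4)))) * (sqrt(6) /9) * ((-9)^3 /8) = 529 /54 - 27 * sqrt(6) /512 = 9.67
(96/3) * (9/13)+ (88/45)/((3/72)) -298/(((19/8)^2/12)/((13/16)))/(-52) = 5560712/70395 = 78.99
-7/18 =-0.39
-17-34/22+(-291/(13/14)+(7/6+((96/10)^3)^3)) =1160534930903132929/1675781250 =692533665.06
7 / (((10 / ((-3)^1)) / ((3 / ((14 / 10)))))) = -9 / 2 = -4.50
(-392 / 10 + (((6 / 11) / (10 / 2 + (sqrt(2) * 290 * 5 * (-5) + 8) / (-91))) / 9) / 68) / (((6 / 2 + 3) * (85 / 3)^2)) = -3296329829511 / 405033721229500 + 1885 * sqrt(2) / 1620134884918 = -0.01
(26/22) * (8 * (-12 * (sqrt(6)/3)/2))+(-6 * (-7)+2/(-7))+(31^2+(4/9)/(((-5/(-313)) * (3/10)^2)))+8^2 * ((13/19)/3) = 14289809/10773 - 208 * sqrt(6)/11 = 1280.13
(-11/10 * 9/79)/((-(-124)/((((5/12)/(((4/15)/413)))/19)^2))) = -2110791375/1810614272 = -1.17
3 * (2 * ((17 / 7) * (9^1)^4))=669222 / 7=95603.14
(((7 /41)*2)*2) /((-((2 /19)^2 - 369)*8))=2527 /10922810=0.00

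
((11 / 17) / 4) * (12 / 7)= 33 / 119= 0.28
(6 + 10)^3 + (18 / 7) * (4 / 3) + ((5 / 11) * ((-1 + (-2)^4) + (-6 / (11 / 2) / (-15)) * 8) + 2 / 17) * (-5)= 58509287 / 14399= 4063.43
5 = 5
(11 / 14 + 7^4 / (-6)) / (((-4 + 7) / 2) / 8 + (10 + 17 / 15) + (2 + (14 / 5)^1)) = -670960 / 27083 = -24.77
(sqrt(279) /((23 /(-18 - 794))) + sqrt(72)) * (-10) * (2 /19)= -120 * sqrt(2) /19 + 48720 * sqrt(31) /437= 611.80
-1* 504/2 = -252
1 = 1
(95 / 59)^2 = 2.59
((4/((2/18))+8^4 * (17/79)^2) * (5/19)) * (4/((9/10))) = 281684000/1067211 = 263.94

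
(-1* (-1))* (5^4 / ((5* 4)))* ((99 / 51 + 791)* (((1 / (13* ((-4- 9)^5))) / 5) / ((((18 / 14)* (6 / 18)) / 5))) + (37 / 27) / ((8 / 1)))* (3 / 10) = 75731723525 / 47264113728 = 1.60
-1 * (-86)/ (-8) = -43/ 4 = -10.75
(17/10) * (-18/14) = -153/70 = -2.19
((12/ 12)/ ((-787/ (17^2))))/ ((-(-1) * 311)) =-289/ 244757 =-0.00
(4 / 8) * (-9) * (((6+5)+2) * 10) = -585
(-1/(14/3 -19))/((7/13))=39/301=0.13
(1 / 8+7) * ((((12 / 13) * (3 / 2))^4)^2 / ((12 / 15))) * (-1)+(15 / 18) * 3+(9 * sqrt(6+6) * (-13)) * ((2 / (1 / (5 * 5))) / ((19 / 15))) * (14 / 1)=-224099.33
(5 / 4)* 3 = 3.75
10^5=100000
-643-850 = -1493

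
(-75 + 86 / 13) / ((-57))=1.20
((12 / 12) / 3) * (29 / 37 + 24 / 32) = 227 / 444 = 0.51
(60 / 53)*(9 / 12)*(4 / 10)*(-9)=-162 / 53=-3.06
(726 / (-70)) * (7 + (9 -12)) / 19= -1452 / 665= -2.18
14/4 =3.50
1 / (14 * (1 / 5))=5 / 14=0.36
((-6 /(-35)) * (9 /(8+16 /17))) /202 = 459 /537320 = 0.00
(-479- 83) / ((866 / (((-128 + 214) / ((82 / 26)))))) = -314158 / 17753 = -17.70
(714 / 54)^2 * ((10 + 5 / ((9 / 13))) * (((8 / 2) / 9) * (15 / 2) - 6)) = -17559640 / 2187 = -8029.10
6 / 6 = 1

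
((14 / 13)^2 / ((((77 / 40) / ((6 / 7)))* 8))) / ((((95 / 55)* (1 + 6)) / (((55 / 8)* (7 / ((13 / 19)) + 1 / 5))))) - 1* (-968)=282962438 / 292201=968.38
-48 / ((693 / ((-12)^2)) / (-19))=14592 / 77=189.51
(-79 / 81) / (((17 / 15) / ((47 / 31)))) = -18565 / 14229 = -1.30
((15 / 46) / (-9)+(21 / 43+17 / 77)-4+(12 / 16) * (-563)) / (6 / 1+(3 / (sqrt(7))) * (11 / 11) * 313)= 388907657 / 19179002502-121728096641 * sqrt(7) / 268506035028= -1.18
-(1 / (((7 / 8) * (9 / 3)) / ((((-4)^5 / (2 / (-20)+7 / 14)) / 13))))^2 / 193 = -29.16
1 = 1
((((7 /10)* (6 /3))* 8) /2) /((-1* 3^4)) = -28 /405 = -0.07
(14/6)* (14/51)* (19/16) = 931/1224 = 0.76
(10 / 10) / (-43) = -0.02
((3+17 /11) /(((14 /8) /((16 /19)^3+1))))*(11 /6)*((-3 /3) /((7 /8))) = -1252000 /144039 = -8.69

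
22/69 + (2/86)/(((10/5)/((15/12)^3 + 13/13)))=134129/379776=0.35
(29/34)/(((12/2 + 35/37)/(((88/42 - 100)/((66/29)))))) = -62234/11781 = -5.28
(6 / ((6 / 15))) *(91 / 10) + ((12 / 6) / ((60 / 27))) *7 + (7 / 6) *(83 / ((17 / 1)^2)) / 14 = 2476567 / 17340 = 142.82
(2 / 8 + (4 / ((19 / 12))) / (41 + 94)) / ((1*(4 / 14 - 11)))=-6433 / 256500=-0.03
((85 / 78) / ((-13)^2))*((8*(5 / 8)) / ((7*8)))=425 / 738192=0.00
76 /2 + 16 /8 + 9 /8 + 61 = 102.12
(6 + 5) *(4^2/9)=176/9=19.56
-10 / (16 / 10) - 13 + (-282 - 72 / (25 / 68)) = -49709 / 100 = -497.09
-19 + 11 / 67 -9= -1865 / 67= -27.84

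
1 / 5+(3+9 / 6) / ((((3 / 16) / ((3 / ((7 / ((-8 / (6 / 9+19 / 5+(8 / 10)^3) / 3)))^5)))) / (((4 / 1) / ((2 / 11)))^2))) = 207011700825136896349 / 1906258504125684481745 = 0.11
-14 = -14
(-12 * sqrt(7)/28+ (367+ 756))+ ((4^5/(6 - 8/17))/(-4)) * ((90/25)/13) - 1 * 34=3287727/3055 - 3 * sqrt(7)/7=1075.05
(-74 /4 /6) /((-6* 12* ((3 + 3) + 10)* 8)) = 37 /110592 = 0.00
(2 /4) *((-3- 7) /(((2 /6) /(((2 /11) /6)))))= -5 /11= -0.45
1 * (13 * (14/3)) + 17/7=1325/21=63.10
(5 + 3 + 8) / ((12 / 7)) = 28 / 3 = 9.33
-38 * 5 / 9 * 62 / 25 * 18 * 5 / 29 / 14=-2356 / 203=-11.61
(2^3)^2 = 64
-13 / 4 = -3.25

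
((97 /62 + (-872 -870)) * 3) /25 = -323721 /1550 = -208.85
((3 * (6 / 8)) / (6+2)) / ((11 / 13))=117 / 352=0.33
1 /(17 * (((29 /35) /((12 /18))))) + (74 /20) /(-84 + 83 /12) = -124 /184875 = -0.00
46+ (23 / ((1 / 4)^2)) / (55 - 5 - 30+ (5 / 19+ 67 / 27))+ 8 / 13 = 2381250 / 37921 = 62.80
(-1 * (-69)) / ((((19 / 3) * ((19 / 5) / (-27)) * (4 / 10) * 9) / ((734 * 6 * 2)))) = -68372100 / 361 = -189396.40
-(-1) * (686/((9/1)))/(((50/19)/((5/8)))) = 18.10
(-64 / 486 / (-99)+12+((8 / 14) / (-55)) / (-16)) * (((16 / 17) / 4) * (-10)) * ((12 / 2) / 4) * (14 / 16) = -40422427 / 1090584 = -37.06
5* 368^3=249180160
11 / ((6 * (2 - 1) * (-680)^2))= 11 / 2774400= 0.00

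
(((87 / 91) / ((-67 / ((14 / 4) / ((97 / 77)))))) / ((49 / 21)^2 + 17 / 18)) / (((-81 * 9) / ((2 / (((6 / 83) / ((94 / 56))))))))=0.00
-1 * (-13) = 13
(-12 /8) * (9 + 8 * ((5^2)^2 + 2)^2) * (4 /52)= -9435123 /26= -362889.35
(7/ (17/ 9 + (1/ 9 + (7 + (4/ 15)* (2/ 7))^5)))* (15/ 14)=191442234375/ 452921585486386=0.00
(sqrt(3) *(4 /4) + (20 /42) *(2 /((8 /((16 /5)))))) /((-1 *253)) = -sqrt(3) /253 - 8 /5313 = -0.01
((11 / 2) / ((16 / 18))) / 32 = 99 / 512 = 0.19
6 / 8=3 / 4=0.75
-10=-10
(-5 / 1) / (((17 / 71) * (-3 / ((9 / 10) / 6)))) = 71 / 68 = 1.04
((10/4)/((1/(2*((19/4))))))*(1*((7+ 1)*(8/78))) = 19.49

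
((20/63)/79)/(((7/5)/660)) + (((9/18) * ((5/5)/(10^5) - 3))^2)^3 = 9873707683870973228995677529096611613/743232000000000000000000000000000000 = 13.28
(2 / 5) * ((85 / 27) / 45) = 34 / 1215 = 0.03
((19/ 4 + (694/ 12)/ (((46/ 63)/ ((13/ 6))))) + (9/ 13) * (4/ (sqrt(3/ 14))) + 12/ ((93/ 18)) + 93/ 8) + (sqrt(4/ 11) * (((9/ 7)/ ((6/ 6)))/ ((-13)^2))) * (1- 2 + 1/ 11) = -180 * sqrt(11)/ 143143 + 12 * sqrt(42)/ 13 + 542769/ 2852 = 196.29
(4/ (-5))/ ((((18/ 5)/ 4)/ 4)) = -32/ 9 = -3.56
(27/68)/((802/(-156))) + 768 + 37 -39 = 10442591/13634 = 765.92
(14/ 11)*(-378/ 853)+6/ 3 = 13474/ 9383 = 1.44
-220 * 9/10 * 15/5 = -594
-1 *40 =-40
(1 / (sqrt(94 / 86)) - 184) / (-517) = 184 / 517 - sqrt(2021) / 24299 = 0.35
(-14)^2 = 196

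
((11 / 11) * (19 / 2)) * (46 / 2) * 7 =3059 / 2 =1529.50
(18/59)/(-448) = -9/13216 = -0.00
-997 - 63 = -1060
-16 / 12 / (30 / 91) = -182 / 45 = -4.04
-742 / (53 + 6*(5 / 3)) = -106 / 9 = -11.78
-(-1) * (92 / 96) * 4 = 23 / 6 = 3.83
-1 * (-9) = 9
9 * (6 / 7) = 54 / 7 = 7.71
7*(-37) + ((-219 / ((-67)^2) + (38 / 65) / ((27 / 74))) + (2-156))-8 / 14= -22721703464 / 55147365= -412.02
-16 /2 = -8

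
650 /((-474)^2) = 325 /112338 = 0.00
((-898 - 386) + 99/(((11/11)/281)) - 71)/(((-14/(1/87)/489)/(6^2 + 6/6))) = -79802192/203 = -393114.25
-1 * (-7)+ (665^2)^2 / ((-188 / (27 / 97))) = -289548121.26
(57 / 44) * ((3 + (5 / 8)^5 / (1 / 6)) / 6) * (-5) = -5560065 / 1441792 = -3.86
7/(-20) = -7/20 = -0.35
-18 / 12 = -3 / 2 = -1.50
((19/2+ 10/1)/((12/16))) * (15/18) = 65/3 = 21.67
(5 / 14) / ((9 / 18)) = 5 / 7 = 0.71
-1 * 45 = -45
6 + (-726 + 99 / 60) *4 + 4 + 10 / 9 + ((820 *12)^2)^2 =421883856691070117 / 45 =9375196815357113.71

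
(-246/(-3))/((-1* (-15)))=5.47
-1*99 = -99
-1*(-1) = 1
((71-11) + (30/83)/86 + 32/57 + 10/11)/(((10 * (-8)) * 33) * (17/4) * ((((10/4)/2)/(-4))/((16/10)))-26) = 4402105696/155061311559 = 0.03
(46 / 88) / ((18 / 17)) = 391 / 792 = 0.49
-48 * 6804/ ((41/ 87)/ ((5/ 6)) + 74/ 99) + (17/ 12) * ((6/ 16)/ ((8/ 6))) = -18752882601/ 75392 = -248738.36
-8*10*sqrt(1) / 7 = -80 / 7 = -11.43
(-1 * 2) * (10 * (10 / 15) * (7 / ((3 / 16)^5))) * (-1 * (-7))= -2055208960 / 729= -2819216.68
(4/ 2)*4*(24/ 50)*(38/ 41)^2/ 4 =34656/ 42025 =0.82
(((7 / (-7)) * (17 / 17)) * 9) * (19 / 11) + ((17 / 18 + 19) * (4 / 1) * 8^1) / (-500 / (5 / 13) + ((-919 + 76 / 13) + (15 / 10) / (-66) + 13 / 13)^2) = -418300112908619 / 26909524226475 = -15.54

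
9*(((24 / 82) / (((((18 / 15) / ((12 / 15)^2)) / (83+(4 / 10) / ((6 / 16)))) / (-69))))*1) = -8352864 / 1025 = -8149.14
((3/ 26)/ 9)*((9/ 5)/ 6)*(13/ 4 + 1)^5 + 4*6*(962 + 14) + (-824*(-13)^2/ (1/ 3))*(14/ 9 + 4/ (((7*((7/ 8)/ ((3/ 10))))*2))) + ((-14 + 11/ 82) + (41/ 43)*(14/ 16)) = -46047826919912407/ 68999024640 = -667369.24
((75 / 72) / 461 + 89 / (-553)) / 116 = -970871 / 709733472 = -0.00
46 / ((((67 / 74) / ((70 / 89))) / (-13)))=-3097640 / 5963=-519.48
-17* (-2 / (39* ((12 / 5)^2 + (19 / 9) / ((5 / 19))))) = 2550 / 40313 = 0.06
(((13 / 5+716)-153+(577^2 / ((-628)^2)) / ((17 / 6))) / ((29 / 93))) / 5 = 362.96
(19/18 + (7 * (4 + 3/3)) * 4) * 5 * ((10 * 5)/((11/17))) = 5395375/99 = 54498.74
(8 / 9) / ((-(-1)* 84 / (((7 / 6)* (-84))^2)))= 2744 / 27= 101.63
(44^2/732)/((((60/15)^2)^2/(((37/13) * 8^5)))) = 2292224/2379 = 963.52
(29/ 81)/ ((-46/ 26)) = -377/ 1863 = -0.20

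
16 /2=8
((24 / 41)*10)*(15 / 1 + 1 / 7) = 25440 / 287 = 88.64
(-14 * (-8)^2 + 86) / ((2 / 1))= -405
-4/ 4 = -1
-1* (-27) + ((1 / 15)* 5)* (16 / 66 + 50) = 4331 / 99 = 43.75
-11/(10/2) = -11/5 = -2.20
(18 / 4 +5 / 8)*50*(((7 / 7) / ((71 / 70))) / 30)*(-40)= -71750 / 213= -336.85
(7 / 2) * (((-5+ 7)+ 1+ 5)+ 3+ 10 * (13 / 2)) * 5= 1330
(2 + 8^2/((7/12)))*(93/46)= 1581/7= 225.86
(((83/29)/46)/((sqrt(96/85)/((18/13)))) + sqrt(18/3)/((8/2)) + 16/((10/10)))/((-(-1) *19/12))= 747 *sqrt(510)/329498 + 3 *sqrt(6)/19 + 192/19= 10.54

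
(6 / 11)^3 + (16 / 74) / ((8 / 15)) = 27957 / 49247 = 0.57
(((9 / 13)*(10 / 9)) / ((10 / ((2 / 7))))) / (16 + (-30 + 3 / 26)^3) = -2704 / 3281713519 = -0.00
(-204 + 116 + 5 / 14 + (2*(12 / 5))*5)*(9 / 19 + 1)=-1782 / 19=-93.79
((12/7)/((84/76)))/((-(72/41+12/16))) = -12464/20139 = -0.62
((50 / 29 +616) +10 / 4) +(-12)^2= 44325 / 58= 764.22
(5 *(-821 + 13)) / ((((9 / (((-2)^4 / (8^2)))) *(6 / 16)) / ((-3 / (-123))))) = -8080 / 1107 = -7.30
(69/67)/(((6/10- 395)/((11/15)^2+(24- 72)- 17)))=83398/495465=0.17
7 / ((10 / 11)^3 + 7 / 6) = 55902 / 15317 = 3.65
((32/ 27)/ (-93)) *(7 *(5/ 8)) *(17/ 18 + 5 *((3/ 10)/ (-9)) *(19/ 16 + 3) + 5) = -52885/ 180792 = -0.29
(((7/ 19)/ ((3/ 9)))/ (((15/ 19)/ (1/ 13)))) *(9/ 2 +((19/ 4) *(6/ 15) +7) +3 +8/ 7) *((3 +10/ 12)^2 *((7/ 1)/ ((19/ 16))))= 9094568/ 55575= 163.64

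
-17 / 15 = -1.13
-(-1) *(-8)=-8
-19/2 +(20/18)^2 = -1339/162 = -8.27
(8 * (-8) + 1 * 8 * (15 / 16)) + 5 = -103 / 2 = -51.50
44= 44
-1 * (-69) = 69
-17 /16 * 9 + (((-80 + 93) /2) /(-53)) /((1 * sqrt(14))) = -153 /16 - 13 * sqrt(14) /1484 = -9.60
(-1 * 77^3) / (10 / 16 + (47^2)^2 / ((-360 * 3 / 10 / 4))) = 14087304 / 5576759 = 2.53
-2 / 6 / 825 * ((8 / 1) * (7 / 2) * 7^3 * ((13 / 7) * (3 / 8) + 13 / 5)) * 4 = -633178 / 12375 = -51.17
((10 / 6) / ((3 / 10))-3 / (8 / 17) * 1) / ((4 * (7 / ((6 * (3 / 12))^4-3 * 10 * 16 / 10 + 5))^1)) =35813 / 32256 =1.11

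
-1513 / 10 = -151.30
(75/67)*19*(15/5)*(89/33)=126825/737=172.08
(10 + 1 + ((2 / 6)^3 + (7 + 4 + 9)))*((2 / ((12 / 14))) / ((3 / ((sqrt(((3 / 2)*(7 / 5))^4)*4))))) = 287434 / 675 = 425.83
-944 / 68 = -236 / 17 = -13.88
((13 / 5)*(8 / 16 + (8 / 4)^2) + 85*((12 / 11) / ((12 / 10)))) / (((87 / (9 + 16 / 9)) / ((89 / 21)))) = 46.71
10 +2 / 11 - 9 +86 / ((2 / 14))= 6635 / 11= 603.18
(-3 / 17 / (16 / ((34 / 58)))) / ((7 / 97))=-291 / 3248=-0.09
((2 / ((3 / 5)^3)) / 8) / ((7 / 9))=125 / 84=1.49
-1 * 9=-9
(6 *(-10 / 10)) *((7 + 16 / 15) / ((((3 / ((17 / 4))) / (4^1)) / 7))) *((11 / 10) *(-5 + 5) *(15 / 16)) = 0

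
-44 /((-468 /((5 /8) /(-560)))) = -0.00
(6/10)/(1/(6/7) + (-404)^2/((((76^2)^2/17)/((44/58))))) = 0.49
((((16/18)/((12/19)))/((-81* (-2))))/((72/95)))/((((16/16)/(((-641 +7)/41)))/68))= -9727145/807003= -12.05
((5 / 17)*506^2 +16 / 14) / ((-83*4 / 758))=-1698184542 / 9877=-171933.23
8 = 8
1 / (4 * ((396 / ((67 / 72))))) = 67 / 114048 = 0.00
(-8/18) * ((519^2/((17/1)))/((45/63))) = -838012/85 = -9858.96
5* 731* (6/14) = 10965/7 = 1566.43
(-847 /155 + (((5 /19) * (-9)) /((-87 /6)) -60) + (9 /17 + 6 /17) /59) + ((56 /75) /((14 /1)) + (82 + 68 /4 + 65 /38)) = 91171727389 /2569836450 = 35.48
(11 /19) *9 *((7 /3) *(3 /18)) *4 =154 /19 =8.11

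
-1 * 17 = -17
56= 56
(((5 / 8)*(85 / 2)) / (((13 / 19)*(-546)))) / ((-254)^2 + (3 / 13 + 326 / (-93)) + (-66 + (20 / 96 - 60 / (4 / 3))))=-250325 / 226733963092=-0.00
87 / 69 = 29 / 23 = 1.26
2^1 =2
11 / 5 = 2.20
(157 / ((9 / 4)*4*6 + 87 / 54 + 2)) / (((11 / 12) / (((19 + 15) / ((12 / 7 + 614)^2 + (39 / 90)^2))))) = 2991038400 / 11218112346551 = 0.00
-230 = -230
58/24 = 29/12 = 2.42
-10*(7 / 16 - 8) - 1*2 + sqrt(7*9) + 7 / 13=3*sqrt(7) + 7713 / 104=82.10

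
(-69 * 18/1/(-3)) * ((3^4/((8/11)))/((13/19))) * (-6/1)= -10512909/26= -404342.65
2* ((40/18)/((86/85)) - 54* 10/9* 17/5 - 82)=-219664/387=-567.61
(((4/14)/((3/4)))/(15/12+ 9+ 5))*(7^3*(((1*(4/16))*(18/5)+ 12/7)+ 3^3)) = 77392/305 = 253.74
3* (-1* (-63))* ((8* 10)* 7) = 105840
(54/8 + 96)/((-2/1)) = -411/8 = -51.38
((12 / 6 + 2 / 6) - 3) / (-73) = 2 / 219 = 0.01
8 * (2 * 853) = 13648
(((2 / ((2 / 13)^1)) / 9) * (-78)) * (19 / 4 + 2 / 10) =-5577 / 10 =-557.70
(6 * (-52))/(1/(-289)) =90168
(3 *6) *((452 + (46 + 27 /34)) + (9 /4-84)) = 255231 /34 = 7506.79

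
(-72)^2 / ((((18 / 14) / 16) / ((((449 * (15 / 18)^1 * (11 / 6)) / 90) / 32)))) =15365.78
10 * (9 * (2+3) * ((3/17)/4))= 675/34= 19.85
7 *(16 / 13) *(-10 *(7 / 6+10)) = -37520 / 39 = -962.05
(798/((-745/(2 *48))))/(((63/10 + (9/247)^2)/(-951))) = 987724972416/63645797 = 15519.09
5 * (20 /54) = 50 /27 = 1.85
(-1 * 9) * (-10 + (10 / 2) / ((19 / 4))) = 1530 / 19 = 80.53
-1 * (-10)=10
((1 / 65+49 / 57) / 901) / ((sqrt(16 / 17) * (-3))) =-1621 * sqrt(17) / 20029230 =-0.00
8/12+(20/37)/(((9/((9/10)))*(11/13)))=892/1221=0.73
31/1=31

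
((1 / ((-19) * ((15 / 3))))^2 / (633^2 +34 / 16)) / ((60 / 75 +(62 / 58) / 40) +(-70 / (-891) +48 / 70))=11575872 / 66601089006410495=0.00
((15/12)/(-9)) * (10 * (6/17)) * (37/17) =-925/867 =-1.07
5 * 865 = 4325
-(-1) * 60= 60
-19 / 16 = -1.19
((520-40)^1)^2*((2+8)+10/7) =18432000/7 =2633142.86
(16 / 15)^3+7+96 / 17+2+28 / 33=10545577 / 631125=16.71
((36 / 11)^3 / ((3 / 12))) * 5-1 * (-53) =1003663 / 1331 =754.07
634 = 634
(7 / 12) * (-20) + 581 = 1708 / 3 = 569.33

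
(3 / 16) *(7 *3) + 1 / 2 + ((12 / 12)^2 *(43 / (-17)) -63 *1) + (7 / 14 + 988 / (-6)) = -183811 / 816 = -225.26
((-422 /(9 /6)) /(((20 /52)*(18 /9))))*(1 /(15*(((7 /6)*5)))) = -10972 /2625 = -4.18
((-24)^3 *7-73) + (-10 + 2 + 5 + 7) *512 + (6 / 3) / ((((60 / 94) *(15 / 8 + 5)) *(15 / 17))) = -94792.48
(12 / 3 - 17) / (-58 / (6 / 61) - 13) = 39 / 1808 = 0.02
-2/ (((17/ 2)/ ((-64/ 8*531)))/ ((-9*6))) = -917568/ 17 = -53974.59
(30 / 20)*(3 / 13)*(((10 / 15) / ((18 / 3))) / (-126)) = -1 / 3276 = -0.00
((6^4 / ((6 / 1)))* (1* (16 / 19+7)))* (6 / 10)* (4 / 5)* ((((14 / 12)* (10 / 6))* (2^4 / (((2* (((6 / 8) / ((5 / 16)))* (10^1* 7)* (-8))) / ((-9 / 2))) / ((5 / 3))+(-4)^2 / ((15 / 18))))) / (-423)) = -8344 / 52687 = -0.16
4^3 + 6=70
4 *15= 60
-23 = -23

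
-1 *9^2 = -81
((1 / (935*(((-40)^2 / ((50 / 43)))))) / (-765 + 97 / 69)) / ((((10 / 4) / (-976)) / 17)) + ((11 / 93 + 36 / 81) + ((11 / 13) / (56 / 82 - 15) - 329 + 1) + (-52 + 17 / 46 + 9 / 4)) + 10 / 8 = -11459955518862883457 / 30508886386321200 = -375.63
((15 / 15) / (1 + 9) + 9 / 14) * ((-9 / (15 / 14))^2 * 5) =6552 / 25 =262.08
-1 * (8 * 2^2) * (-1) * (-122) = -3904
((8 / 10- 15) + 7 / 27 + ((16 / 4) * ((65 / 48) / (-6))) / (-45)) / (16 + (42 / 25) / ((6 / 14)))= -225515 / 322704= -0.70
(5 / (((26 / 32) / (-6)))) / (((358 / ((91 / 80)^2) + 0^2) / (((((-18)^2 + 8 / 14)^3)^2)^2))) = -46115248031435242347056723633821622206464 / 252815347855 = -182406837332851460269414400000.00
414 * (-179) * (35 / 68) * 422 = -273636405 / 17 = -16096259.12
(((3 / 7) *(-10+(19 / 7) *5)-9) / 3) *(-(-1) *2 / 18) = -0.28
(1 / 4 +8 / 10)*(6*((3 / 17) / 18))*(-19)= -399 / 340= -1.17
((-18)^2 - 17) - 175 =132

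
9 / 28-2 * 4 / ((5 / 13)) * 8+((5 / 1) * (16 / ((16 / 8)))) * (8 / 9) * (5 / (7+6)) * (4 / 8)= -2608367 / 16380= -159.24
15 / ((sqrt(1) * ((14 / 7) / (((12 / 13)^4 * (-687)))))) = -106842240 / 28561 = -3740.84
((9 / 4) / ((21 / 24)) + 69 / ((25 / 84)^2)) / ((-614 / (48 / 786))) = -13677192 / 175949375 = -0.08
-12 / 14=-6 / 7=-0.86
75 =75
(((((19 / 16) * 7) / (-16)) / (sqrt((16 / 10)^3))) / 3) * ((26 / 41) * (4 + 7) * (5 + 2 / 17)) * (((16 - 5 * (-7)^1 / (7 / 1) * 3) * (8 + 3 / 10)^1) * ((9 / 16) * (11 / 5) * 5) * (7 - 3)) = -140494931577 * sqrt(10) / 22839296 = -19452.61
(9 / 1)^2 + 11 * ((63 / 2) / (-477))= 8509 / 106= 80.27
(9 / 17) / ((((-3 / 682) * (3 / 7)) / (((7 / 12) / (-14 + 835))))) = -16709 / 83742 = -0.20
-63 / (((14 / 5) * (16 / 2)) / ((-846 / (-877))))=-19035 / 7016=-2.71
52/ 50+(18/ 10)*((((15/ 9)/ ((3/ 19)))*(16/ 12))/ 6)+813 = 184109/ 225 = 818.26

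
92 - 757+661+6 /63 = -82 /21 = -3.90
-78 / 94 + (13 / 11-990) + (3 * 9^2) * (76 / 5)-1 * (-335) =7855691 / 2585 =3038.95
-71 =-71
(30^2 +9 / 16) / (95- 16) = 14409 / 1264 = 11.40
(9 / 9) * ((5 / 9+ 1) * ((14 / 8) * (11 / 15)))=539 / 270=2.00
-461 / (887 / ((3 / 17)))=-1383 / 15079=-0.09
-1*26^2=-676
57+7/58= 3313/58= 57.12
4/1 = 4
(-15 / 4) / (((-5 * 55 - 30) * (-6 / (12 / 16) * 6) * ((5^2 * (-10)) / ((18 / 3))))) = 3 / 488000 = 0.00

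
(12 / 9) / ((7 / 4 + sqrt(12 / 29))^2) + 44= 202371940 / 4531323 - 207872 * sqrt(87) / 4531323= 44.23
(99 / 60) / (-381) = -11 / 2540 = -0.00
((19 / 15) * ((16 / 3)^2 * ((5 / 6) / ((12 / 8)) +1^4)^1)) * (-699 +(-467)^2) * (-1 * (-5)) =14803389440 / 243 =60919298.11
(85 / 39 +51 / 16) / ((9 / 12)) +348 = 166213 / 468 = 355.16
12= 12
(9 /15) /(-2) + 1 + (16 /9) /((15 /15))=223 /90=2.48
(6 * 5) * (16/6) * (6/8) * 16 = 960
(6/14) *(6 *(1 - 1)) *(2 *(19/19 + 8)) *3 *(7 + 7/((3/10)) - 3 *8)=0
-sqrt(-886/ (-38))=-sqrt(8417)/ 19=-4.83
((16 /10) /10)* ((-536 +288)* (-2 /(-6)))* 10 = -1984 /15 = -132.27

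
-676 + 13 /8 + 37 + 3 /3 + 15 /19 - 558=-181425 /152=-1193.59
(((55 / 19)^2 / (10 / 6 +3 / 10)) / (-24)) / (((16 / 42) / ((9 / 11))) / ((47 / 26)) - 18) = 0.01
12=12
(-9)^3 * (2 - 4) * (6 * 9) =78732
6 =6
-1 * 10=-10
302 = 302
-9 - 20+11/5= -134/5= -26.80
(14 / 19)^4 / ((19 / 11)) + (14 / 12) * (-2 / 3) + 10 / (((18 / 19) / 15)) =3514911566 / 22284891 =157.73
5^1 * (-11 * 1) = -55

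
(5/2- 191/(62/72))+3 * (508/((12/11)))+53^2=247175/62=3986.69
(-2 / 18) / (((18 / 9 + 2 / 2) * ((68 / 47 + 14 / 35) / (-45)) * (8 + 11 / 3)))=235 / 3038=0.08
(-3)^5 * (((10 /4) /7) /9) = -135 /14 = -9.64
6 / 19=0.32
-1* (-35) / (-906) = -0.04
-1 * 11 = -11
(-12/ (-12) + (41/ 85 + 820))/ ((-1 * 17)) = -69826/ 1445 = -48.32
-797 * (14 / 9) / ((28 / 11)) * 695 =-338503.61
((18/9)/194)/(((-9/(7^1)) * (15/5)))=-7/2619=-0.00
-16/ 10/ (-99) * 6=16/ 165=0.10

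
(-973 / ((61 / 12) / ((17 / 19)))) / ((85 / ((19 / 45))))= -3892 / 4575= -0.85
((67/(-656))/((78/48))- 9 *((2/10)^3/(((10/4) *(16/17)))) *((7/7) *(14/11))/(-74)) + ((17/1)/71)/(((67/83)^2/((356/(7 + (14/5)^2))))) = 1122548548069550907/128254758226595000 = 8.75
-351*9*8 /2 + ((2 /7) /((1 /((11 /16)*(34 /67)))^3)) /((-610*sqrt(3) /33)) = -12636 - 71931233*sqrt(3) /328770050560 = -12636.00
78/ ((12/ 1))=13/ 2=6.50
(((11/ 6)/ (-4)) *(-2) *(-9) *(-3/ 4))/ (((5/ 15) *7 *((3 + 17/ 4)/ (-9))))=-2673/ 812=-3.29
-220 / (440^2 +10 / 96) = -2112 / 1858561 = -0.00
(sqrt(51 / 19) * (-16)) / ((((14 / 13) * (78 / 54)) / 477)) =-34344 * sqrt(969) / 133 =-8038.24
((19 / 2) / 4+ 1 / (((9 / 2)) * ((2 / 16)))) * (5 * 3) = 1495 / 24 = 62.29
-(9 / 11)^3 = -729 / 1331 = -0.55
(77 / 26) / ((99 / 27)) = 21 / 26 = 0.81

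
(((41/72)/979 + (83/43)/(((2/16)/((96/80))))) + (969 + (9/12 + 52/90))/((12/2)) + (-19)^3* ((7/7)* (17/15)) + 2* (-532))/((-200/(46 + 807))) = 41967729341243/1136619000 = 36923.30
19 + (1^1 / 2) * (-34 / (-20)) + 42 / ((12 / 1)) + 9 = 32.35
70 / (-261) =-70 / 261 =-0.27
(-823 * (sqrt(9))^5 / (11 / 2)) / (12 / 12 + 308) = -133326 / 1133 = -117.68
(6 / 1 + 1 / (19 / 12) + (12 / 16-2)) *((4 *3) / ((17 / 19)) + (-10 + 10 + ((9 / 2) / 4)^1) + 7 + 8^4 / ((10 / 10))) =229033865 / 10336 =22158.85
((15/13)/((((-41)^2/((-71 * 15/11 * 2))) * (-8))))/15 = 1065/961532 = 0.00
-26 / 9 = -2.89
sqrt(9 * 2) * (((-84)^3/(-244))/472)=55566 * sqrt(2)/3599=21.83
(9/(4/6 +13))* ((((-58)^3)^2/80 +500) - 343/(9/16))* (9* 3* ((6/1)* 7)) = 72849184963632/205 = 355361877871.38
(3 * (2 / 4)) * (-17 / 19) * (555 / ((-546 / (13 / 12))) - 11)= 1819 / 112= 16.24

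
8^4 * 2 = 8192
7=7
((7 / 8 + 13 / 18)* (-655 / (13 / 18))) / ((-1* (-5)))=-15065 / 52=-289.71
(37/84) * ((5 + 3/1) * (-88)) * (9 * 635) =-12405360/7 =-1772194.29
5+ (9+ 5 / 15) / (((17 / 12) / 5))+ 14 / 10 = 3344 / 85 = 39.34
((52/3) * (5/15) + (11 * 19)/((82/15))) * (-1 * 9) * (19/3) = -2508.54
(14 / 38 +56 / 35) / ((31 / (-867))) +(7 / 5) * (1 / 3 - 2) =-507002 / 8835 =-57.39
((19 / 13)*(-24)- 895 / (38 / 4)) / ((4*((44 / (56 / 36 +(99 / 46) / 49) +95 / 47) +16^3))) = -24349818703 / 3107986563838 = -0.01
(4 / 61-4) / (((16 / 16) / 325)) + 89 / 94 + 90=-6810511 / 5734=-1187.74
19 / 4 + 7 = 47 / 4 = 11.75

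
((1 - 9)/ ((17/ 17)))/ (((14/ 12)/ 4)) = -192/ 7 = -27.43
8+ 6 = 14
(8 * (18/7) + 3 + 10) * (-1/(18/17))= -3995/126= -31.71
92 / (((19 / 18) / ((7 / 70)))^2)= 7452 / 9025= 0.83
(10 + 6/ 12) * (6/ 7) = 9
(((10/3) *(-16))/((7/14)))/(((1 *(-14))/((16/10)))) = 256/21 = 12.19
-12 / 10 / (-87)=2 / 145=0.01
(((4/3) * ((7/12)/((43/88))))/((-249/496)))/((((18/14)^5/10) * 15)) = -10270287104/17070416361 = -0.60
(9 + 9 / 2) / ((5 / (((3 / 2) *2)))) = 81 / 10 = 8.10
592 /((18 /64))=18944 /9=2104.89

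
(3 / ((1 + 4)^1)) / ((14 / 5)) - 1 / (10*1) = 4 / 35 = 0.11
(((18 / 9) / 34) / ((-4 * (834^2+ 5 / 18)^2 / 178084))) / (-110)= 7212402 / 146561928361358015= 0.00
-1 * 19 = -19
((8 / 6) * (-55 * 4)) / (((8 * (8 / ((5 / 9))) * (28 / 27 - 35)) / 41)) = 11275 / 3668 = 3.07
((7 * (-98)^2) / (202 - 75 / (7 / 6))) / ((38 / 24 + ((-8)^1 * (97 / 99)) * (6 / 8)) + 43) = 5176556 / 410423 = 12.61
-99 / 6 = -33 / 2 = -16.50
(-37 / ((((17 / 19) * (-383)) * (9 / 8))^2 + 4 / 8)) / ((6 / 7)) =-2991968 / 10301563059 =-0.00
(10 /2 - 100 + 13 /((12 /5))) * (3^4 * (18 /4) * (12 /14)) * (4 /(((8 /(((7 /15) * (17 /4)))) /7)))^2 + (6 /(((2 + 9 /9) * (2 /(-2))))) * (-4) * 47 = -345163085 /256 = -1348293.30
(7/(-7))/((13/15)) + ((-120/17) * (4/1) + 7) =-4948/221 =-22.39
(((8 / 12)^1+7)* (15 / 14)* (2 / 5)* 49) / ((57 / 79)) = 223.14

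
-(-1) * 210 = 210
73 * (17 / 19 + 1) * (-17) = -2351.37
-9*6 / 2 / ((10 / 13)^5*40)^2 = -3722179279923 / 16000000000000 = -0.23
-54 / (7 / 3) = -162 / 7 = -23.14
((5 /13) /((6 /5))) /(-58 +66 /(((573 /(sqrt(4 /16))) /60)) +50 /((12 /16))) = 4775 /180596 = 0.03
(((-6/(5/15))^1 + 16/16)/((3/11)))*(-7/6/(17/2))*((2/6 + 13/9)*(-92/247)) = -5.67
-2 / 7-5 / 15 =-13 / 21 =-0.62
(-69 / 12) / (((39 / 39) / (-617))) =14191 / 4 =3547.75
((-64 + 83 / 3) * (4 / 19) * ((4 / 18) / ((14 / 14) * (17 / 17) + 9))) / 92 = -109 / 58995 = -0.00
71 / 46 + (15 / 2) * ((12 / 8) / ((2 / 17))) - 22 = 13831 / 184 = 75.17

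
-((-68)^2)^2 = -21381376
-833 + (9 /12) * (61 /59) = -832.22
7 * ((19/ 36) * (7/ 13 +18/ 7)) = 5377/ 468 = 11.49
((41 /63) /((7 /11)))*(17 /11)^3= 201433 /53361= 3.77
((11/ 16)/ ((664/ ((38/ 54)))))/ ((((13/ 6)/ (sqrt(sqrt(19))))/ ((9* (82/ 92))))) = 8569* 19^(1/ 4)/ 3176576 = 0.01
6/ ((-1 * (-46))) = 3/ 23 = 0.13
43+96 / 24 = 47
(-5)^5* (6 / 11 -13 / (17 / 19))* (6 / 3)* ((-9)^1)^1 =-147093750 / 187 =-786597.59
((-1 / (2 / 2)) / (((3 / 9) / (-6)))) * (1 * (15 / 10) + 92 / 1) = 1683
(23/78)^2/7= 529/42588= 0.01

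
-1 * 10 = -10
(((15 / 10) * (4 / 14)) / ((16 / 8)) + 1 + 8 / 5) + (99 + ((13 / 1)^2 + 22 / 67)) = 1271659 / 4690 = 271.14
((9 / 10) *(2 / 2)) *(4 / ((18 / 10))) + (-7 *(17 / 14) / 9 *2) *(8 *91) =-12358 / 9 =-1373.11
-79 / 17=-4.65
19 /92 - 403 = -37057 /92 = -402.79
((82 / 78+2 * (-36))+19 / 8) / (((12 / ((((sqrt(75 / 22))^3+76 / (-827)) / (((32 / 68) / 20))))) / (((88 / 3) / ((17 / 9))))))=22357775 / 64506 - 1215625 * sqrt(66) / 416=-23393.27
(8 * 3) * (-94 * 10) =-22560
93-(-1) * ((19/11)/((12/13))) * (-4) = 2822/33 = 85.52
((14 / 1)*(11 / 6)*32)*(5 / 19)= 12320 / 57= 216.14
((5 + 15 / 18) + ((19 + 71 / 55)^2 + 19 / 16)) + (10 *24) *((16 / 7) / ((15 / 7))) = 97972513 / 145200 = 674.74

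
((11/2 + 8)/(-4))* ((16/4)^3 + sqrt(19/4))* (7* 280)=-423360 - 6615* sqrt(19)/2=-437777.06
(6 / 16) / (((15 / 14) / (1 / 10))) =7 / 200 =0.04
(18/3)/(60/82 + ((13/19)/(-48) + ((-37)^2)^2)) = 224352/70078654939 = 0.00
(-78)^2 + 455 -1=6538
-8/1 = -8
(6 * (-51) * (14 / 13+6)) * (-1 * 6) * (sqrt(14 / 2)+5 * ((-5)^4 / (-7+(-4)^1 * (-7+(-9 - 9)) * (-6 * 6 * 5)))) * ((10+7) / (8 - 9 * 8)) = 560840625 / 936364 - 179469 * sqrt(7) / 52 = -8532.40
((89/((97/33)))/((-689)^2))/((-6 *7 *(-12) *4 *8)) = 979/247553709312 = 0.00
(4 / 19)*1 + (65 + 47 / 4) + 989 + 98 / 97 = 7865709 / 7372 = 1066.97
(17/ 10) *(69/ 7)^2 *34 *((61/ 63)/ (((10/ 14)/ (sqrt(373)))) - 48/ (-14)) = 33022296/ 1715 + 9325741 *sqrt(373)/ 1225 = 166283.53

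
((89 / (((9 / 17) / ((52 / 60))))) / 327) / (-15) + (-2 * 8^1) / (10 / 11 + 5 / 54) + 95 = 6224885524 / 78798825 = 79.00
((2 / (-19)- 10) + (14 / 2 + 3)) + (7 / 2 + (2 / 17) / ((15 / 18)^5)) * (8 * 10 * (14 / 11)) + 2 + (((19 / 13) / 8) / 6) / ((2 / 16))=67258443211 / 173208750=388.31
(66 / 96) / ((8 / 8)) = 11 / 16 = 0.69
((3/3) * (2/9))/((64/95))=95/288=0.33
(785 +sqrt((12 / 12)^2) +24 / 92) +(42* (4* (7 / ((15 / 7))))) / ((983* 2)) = 88914416 / 113045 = 786.54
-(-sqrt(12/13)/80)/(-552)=-sqrt(39)/287040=-0.00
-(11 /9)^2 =-121 /81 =-1.49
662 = 662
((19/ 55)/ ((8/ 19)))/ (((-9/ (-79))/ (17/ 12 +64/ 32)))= 1169279/ 47520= 24.61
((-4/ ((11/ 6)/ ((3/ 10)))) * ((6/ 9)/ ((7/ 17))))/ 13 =-408/ 5005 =-0.08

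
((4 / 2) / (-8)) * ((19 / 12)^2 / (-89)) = 361 / 51264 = 0.01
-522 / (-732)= 87 / 122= 0.71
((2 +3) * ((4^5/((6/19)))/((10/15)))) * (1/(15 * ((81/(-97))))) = -471808/243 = -1941.60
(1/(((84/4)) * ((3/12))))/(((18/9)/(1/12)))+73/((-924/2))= -104/693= -0.15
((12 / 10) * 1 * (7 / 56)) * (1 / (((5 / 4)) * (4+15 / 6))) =6 / 325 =0.02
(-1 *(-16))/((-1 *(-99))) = 16/99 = 0.16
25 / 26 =0.96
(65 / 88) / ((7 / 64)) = 520 / 77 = 6.75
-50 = -50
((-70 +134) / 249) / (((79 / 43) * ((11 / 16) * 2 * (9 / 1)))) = 22016 / 1947429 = 0.01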